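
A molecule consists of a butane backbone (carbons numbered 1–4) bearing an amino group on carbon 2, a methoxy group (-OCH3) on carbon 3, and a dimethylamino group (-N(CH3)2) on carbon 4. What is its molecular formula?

C7H18N2O

Atom tally by fragment:
  CH3 → C:1 H:3
  CH(NH2) → C:1 H:3 N:1
  CH(OCH3) → C:2 H:4 O:1
  CH2N(CH3)2 → C:3 H:8 N:1
Element totals:
  C: 7
  H: 18
  N: 2
  O: 1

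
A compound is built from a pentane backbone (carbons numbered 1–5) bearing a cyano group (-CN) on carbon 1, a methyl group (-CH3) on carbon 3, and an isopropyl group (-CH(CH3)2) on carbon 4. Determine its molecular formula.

Atom tally by fragment:
  NCCH2 → C:2 H:2 N:1
  CH2 → C:1 H:2
  CH(CH3) → C:2 H:4
  CH(CH(CH3)2) → C:4 H:8
  CH3 → C:1 H:3
Element totals:
  C: 10
  H: 19
  N: 1

C10H19N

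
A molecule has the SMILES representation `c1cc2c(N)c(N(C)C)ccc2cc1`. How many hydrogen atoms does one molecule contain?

Atom tally by fragment:
  naphthalene ring system core → C:10 H:8
  (− 2 ring H displaced by substituents)
  + NH2 → N:1 H:2
  + N(CH3)2 → N:1 C:2 H:6
Element totals:
  C: 12
  H: 14
  N: 2

14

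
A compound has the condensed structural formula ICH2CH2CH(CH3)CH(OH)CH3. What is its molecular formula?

Atom tally by fragment:
  ICH2 → C:1 H:2 I:1
  CH2 → C:1 H:2
  CH(CH3) → C:2 H:4
  CH(OH) → C:1 H:2 O:1
  CH3 → C:1 H:3
Element totals:
  C: 6
  H: 13
  I: 1
  O: 1

C6H13IO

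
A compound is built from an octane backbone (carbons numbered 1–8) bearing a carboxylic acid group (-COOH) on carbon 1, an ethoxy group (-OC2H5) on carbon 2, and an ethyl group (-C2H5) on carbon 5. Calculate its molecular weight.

Atom tally by fragment:
  HOOCCH2 → C:2 H:3 O:2
  CH(OC2H5) → C:3 H:6 O:1
  CH2 → C:1 H:2
  CH2 → C:1 H:2
  CH(C2H5) → C:3 H:6
  CH2 → C:1 H:2
  CH2 → C:1 H:2
  CH3 → C:1 H:3
Element totals:
  C: 13
  H: 26
  O: 3
Molecular formula: C13H26O3.
  M = 13(12.011) + 26(1.008) + 3(15.999)
    = 156.143 + 26.208 + 47.997 = 230.348

230.35 g/mol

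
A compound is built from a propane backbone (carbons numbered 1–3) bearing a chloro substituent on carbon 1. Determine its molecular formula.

Atom tally by fragment:
  ClCH2 → C:1 H:2 Cl:1
  CH2 → C:1 H:2
  CH3 → C:1 H:3
Element totals:
  C: 3
  H: 7
  Cl: 1

C3H7Cl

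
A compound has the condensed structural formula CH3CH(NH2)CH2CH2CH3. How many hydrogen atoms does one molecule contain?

13

Atom tally by fragment:
  CH3 → C:1 H:3
  CH(NH2) → C:1 H:3 N:1
  CH2 → C:1 H:2
  CH2 → C:1 H:2
  CH3 → C:1 H:3
Element totals:
  C: 5
  H: 13
  N: 1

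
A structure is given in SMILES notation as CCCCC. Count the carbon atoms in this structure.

Atom tally by fragment:
  CH3 → C:1 H:3
  CH2 → C:1 H:2
  CH2 → C:1 H:2
  CH2 → C:1 H:2
  CH3 → C:1 H:3
Element totals:
  C: 5
  H: 12

5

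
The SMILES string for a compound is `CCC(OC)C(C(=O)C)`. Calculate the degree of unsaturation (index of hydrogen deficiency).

1

Atom tally by fragment:
  CH3 → C:1 H:3
  CH2 → C:1 H:2
  CH(OCH3) → C:2 H:4 O:1
  CH2COCH3 → C:3 H:5 O:1
Element totals:
  C: 7
  H: 14
  O: 2
Molecular formula: C7H14O2.
DoU = (2C + 2 + N − H − X) / 2 = (2·7 + 2 + 0 − 14 − 0) / 2 = 1.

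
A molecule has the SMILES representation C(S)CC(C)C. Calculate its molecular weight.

Atom tally by fragment:
  HSCH2 → C:1 H:3 S:1
  CH2 → C:1 H:2
  CH(CH3) → C:2 H:4
  CH3 → C:1 H:3
Element totals:
  C: 5
  H: 12
  S: 1
Molecular formula: C5H12S.
  M = 5(12.011) + 12(1.008) + 32.06
    = 60.055 + 12.096 + 32.060 = 104.211

104.21 g/mol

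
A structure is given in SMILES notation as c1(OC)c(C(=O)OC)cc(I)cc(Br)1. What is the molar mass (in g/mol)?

Atom tally by fragment:
  benzene ring core → C:6 H:6
  (− 4 ring H displaced by substituents)
  + OCH3 → C:1 H:3 O:1
  + COOCH3 → C:2 H:3 O:2
  + I → I:1
  + Br → Br:1
Element totals:
  C: 9
  H: 8
  Br: 1
  I: 1
  O: 3
Molecular formula: C9H8BrIO3.
  M = 9(12.011) + 8(1.008) + 79.904 + 126.904 + 3(15.999)
    = 108.099 + 8.064 + 79.904 + 126.904 + 47.997 = 370.968

370.97 g/mol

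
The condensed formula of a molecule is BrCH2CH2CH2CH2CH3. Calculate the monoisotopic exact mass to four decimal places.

150.0044

Atom tally by fragment:
  BrCH2 → C:1 H:2 Br:1
  CH2 → C:1 H:2
  CH2 → C:1 H:2
  CH2 → C:1 H:2
  CH3 → C:1 H:3
Element totals:
  C: 5
  H: 11
  Br: 1
Molecular formula: C5H11Br.
  M = 5(12.0) + 11(1.007825) + 78.918338
    = 60.000000 + 11.086075 + 78.918338 = 150.004413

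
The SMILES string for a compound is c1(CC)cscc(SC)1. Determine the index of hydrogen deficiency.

3

Atom tally by fragment:
  thiophene ring core → C:4 H:4 S:1
  (− 2 ring H displaced by substituents)
  + C2H5 → C:2 H:5
  + SCH3 → C:1 H:3 S:1
Element totals:
  C: 7
  H: 10
  S: 2
Molecular formula: C7H10S2.
DoU = (2C + 2 + N − H − X) / 2 = (2·7 + 2 + 0 − 10 − 0) / 2 = 3.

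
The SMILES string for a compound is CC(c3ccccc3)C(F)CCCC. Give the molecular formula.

C13H19F

Atom tally by fragment:
  CH3 → C:1 H:3
  CH(C6H5) → C:7 H:6
  CH(F) → C:1 H:1 F:1
  CH2 → C:1 H:2
  CH2 → C:1 H:2
  CH2 → C:1 H:2
  CH3 → C:1 H:3
Element totals:
  C: 13
  H: 19
  F: 1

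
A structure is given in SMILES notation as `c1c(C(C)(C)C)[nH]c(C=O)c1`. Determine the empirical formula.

C9H13NO

Atom tally by fragment:
  pyrrole ring core → C:4 H:5 N:1
  (− 2 ring H displaced by substituents)
  + C(CH3)3 → C:4 H:9
  + CHO → C:1 H:1 O:1
Element totals:
  C: 9
  H: 13
  N: 1
  O: 1
Molecular formula: C9H13NO.
gcd of subscripts (9, 13, 1, 1) = 1, so the empirical formula equals the molecular formula.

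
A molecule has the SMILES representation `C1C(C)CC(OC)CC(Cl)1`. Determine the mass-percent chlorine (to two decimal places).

Atom tally by fragment:
  cyclohexane ring core → C:6 H:12
  (− 3 ring H displaced by substituents)
  + CH3 → C:1 H:3
  + OCH3 → C:1 H:3 O:1
  + Cl → Cl:1
Element totals:
  C: 8
  H: 15
  Cl: 1
  O: 1
Molecular formula: C8H15ClO.
Molar mass = 162.657 g/mol.
Mass from Cl: 1 × 35.45 = 35.450 g/mol.
%Cl = 35.450 / 162.657 × 100 = 21.79%.

21.79%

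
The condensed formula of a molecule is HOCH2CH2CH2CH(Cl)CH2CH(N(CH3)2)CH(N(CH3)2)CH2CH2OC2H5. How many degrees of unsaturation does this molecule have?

0

Atom tally by fragment:
  HOCH2CH2 → C:2 H:5 O:1
  CH2 → C:1 H:2
  CH(Cl) → C:1 H:1 Cl:1
  CH2 → C:1 H:2
  CH(N(CH3)2) → C:3 H:7 N:1
  CH(N(CH3)2) → C:3 H:7 N:1
  CH2 → C:1 H:2
  CH2OC2H5 → C:3 H:7 O:1
Element totals:
  C: 15
  H: 33
  Cl: 1
  N: 2
  O: 2
Molecular formula: C15H33ClN2O2.
DoU = (2C + 2 + N − H − X) / 2 = (2·15 + 2 + 2 − 33 − 1) / 2 = 0.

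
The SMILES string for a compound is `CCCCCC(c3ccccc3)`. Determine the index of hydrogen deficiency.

Atom tally by fragment:
  CH3 → C:1 H:3
  CH2 → C:1 H:2
  CH2 → C:1 H:2
  CH2 → C:1 H:2
  CH2 → C:1 H:2
  CH2C6H5 → C:7 H:7
Element totals:
  C: 12
  H: 18
Molecular formula: C12H18.
DoU = (2C + 2 + N − H − X) / 2 = (2·12 + 2 + 0 − 18 − 0) / 2 = 4.

4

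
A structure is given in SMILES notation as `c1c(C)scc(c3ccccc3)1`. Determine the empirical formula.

Atom tally by fragment:
  thiophene ring core → C:4 H:4 S:1
  (− 2 ring H displaced by substituents)
  + CH3 → C:1 H:3
  + C6H5 → C:6 H:5
Element totals:
  C: 11
  H: 10
  S: 1
Molecular formula: C11H10S.
gcd of subscripts (11, 10, 1) = 1, so the empirical formula equals the molecular formula.

C11H10S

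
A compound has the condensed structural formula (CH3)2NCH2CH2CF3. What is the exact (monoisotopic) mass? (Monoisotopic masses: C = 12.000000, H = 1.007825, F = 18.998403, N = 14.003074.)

Atom tally by fragment:
  (CH3)2NCH2 → C:3 H:8 N:1
  CH2CF3 → C:2 H:2 F:3
Element totals:
  C: 5
  H: 10
  F: 3
  N: 1
Molecular formula: C5H10F3N.
  M = 5(12.0) + 10(1.007825) + 3(18.998403) + 14.003074
    = 60.000000 + 10.078250 + 56.995209 + 14.003074 = 141.076533

141.0765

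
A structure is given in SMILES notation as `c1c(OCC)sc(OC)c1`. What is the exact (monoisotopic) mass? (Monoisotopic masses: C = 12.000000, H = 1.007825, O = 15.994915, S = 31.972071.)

158.0402

Atom tally by fragment:
  thiophene ring core → C:4 H:4 S:1
  (− 2 ring H displaced by substituents)
  + OC2H5 → C:2 H:5 O:1
  + OCH3 → C:1 H:3 O:1
Element totals:
  C: 7
  H: 10
  O: 2
  S: 1
Molecular formula: C7H10O2S.
  M = 7(12.0) + 10(1.007825) + 2(15.994915) + 31.972071
    = 84.000000 + 10.078250 + 31.989830 + 31.972071 = 158.040151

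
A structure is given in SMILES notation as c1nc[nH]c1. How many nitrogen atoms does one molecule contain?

2

Atom tally by fragment:
  imidazole ring core → C:3 H:4 N:2
Element totals:
  C: 3
  H: 4
  N: 2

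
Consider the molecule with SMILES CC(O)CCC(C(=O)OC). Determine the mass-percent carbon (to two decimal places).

57.51%

Atom tally by fragment:
  CH3 → C:1 H:3
  CH(OH) → C:1 H:2 O:1
  CH2 → C:1 H:2
  CH2 → C:1 H:2
  CH2COOCH3 → C:3 H:5 O:2
Element totals:
  C: 7
  H: 14
  O: 3
Molecular formula: C7H14O3.
Molar mass = 146.186 g/mol.
Mass from C: 7 × 12.011 = 84.077 g/mol.
%C = 84.077 / 146.186 × 100 = 57.51%.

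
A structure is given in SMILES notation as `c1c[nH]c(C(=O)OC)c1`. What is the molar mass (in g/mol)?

Atom tally by fragment:
  pyrrole ring core → C:4 H:5 N:1
  (− 1 ring H displaced by substituents)
  + COOCH3 → C:2 H:3 O:2
Element totals:
  C: 6
  H: 7
  N: 1
  O: 2
Molecular formula: C6H7NO2.
  M = 6(12.011) + 7(1.008) + 14.007 + 2(15.999)
    = 72.066 + 7.056 + 14.007 + 31.998 = 125.127

125.13 g/mol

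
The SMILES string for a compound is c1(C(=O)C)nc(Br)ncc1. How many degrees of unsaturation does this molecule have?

Atom tally by fragment:
  pyrimidine ring core → C:4 H:4 N:2
  (− 2 ring H displaced by substituents)
  + COCH3 → C:2 H:3 O:1
  + Br → Br:1
Element totals:
  C: 6
  H: 5
  Br: 1
  N: 2
  O: 1
Molecular formula: C6H5BrN2O.
DoU = (2C + 2 + N − H − X) / 2 = (2·6 + 2 + 2 − 5 − 1) / 2 = 5.

5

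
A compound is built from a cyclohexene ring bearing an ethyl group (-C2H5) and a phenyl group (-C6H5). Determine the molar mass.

Atom tally by fragment:
  cyclohexene ring core → C:6 H:10
  (− 2 ring H displaced by substituents)
  + C2H5 → C:2 H:5
  + C6H5 → C:6 H:5
Element totals:
  C: 14
  H: 18
Molecular formula: C14H18.
  M = 14(12.011) + 18(1.008)
    = 168.154 + 18.144 = 186.298

186.30 g/mol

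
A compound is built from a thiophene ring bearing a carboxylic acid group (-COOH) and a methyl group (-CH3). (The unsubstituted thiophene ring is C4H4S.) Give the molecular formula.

C6H6O2S

Atom tally by fragment:
  thiophene ring core → C:4 H:4 S:1
  (− 2 ring H displaced by substituents)
  + COOH → C:1 H:1 O:2
  + CH3 → C:1 H:3
Element totals:
  C: 6
  H: 6
  O: 2
  S: 1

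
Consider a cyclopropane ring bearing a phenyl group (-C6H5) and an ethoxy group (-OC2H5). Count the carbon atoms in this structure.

11

Atom tally by fragment:
  cyclopropane ring core → C:3 H:6
  (− 2 ring H displaced by substituents)
  + C6H5 → C:6 H:5
  + OC2H5 → C:2 H:5 O:1
Element totals:
  C: 11
  H: 14
  O: 1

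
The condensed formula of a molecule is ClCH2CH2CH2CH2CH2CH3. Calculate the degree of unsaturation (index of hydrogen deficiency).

Element totals:
  C: 6
  H: 13
  Cl: 1
Molecular formula: C6H13Cl.
DoU = (2C + 2 + N − H − X) / 2 = (2·6 + 2 + 0 − 13 − 1) / 2 = 0.

0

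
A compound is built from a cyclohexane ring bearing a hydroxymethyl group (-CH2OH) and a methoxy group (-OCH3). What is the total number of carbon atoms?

8

Atom tally by fragment:
  cyclohexane ring core → C:6 H:12
  (− 2 ring H displaced by substituents)
  + CH2OH → C:1 H:3 O:1
  + OCH3 → C:1 H:3 O:1
Element totals:
  C: 8
  H: 16
  O: 2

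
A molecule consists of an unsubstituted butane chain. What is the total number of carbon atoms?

4

Atom tally by fragment:
  CH3 → C:1 H:3
  CH2 → C:1 H:2
  CH2 → C:1 H:2
  CH3 → C:1 H:3
Element totals:
  C: 4
  H: 10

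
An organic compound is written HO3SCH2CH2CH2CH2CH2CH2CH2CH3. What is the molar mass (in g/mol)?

Element totals:
  C: 8
  H: 18
  O: 3
  S: 1
Molecular formula: C8H18O3S.
  M = 8(12.011) + 18(1.008) + 3(15.999) + 32.06
    = 96.088 + 18.144 + 47.997 + 32.060 = 194.289

194.29 g/mol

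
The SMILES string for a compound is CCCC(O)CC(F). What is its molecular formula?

C6H13FO

Atom tally by fragment:
  CH3 → C:1 H:3
  CH2 → C:1 H:2
  CH2 → C:1 H:2
  CH(OH) → C:1 H:2 O:1
  CH2 → C:1 H:2
  CH2F → C:1 H:2 F:1
Element totals:
  C: 6
  H: 13
  F: 1
  O: 1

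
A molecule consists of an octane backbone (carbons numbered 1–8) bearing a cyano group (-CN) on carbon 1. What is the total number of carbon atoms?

Atom tally by fragment:
  NCCH2 → C:2 H:2 N:1
  CH2 → C:1 H:2
  CH2 → C:1 H:2
  CH2 → C:1 H:2
  CH2 → C:1 H:2
  CH2 → C:1 H:2
  CH2 → C:1 H:2
  CH3 → C:1 H:3
Element totals:
  C: 9
  H: 17
  N: 1

9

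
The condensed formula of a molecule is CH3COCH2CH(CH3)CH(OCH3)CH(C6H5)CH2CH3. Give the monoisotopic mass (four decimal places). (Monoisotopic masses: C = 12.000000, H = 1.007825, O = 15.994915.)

Atom tally by fragment:
  CH3COCH2 → C:3 H:5 O:1
  CH(CH3) → C:2 H:4
  CH(OCH3) → C:2 H:4 O:1
  CH(C6H5) → C:7 H:6
  CH2 → C:1 H:2
  CH3 → C:1 H:3
Element totals:
  C: 16
  H: 24
  O: 2
Molecular formula: C16H24O2.
  M = 16(12.0) + 24(1.007825) + 2(15.994915)
    = 192.000000 + 24.187800 + 31.989830 = 248.177630

248.1776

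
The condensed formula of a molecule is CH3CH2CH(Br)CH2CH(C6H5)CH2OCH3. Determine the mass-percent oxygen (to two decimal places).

5.90%

Atom tally by fragment:
  CH3 → C:1 H:3
  CH2 → C:1 H:2
  CH(Br) → C:1 H:1 Br:1
  CH2 → C:1 H:2
  CH(C6H5) → C:7 H:6
  CH2OCH3 → C:2 H:5 O:1
Element totals:
  C: 13
  H: 19
  Br: 1
  O: 1
Molecular formula: C13H19BrO.
Molar mass = 271.198 g/mol.
Mass from O: 1 × 15.999 = 15.999 g/mol.
%O = 15.999 / 271.198 × 100 = 5.90%.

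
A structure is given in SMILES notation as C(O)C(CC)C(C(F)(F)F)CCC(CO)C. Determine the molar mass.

Atom tally by fragment:
  HOCH2 → C:1 H:3 O:1
  CH(C2H5) → C:3 H:6
  CH(CF3) → C:2 H:1 F:3
  CH2 → C:1 H:2
  CH2 → C:1 H:2
  CH(CH2OH) → C:2 H:4 O:1
  CH3 → C:1 H:3
Element totals:
  C: 11
  H: 21
  F: 3
  O: 2
Molecular formula: C11H21F3O2.
  M = 11(12.011) + 21(1.008) + 3(18.998) + 2(15.999)
    = 132.121 + 21.168 + 56.994 + 31.998 = 242.281

242.28 g/mol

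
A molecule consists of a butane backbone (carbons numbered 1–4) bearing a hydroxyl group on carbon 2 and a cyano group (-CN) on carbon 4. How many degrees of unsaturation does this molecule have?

Atom tally by fragment:
  CH3 → C:1 H:3
  CH(OH) → C:1 H:2 O:1
  CH2 → C:1 H:2
  CH2CN → C:2 H:2 N:1
Element totals:
  C: 5
  H: 9
  N: 1
  O: 1
Molecular formula: C5H9NO.
DoU = (2C + 2 + N − H − X) / 2 = (2·5 + 2 + 1 − 9 − 0) / 2 = 2.

2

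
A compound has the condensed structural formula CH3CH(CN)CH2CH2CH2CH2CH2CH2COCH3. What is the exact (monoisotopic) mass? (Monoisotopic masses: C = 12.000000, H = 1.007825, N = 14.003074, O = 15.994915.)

181.1467

Atom tally by fragment:
  CH3 → C:1 H:3
  CH(CN) → C:2 H:1 N:1
  CH2 → C:1 H:2
  CH2 → C:1 H:2
  CH2 → C:1 H:2
  CH2 → C:1 H:2
  CH2 → C:1 H:2
  CH2COCH3 → C:3 H:5 O:1
Element totals:
  C: 11
  H: 19
  N: 1
  O: 1
Molecular formula: C11H19NO.
  M = 11(12.0) + 19(1.007825) + 14.003074 + 15.994915
    = 132.000000 + 19.148675 + 14.003074 + 15.994915 = 181.146664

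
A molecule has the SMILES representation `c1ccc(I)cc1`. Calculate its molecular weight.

Atom tally by fragment:
  benzene ring core → C:6 H:6
  (− 1 ring H displaced by substituents)
  + I → I:1
Element totals:
  C: 6
  H: 5
  I: 1
Molecular formula: C6H5I.
  M = 6(12.011) + 5(1.008) + 126.904
    = 72.066 + 5.040 + 126.904 = 204.010

204.01 g/mol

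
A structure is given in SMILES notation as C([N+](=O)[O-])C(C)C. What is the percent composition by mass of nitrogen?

13.58%

Atom tally by fragment:
  O2NCH2 → C:1 H:2 N:1 O:2
  CH(CH3) → C:2 H:4
  CH3 → C:1 H:3
Element totals:
  C: 4
  H: 9
  N: 1
  O: 2
Molecular formula: C4H9NO2.
Molar mass = 103.121 g/mol.
Mass from N: 1 × 14.007 = 14.007 g/mol.
%N = 14.007 / 103.121 × 100 = 13.58%.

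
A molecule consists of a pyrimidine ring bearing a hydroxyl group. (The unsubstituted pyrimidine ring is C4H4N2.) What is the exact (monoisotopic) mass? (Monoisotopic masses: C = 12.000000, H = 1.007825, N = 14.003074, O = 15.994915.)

96.0324

Atom tally by fragment:
  pyrimidine ring core → C:4 H:4 N:2
  (− 1 ring H displaced by substituents)
  + OH → O:1 H:1
Element totals:
  C: 4
  H: 4
  N: 2
  O: 1
Molecular formula: C4H4N2O.
  M = 4(12.0) + 4(1.007825) + 2(14.003074) + 15.994915
    = 48.000000 + 4.031300 + 28.006148 + 15.994915 = 96.032363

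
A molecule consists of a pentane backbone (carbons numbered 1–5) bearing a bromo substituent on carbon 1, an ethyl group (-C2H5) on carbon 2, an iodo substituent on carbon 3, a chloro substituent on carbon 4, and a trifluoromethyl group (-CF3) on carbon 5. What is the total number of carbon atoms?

Atom tally by fragment:
  BrCH2 → C:1 H:2 Br:1
  CH(C2H5) → C:3 H:6
  CH(I) → C:1 H:1 I:1
  CH(Cl) → C:1 H:1 Cl:1
  CH2CF3 → C:2 H:2 F:3
Element totals:
  C: 8
  H: 12
  Br: 1
  Cl: 1
  F: 3
  I: 1

8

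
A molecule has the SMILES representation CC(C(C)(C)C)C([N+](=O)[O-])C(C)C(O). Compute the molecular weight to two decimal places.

203.28 g/mol

Atom tally by fragment:
  CH3 → C:1 H:3
  CH(C(CH3)3) → C:5 H:10
  CH(NO2) → C:1 H:1 N:1 O:2
  CH(CH3) → C:2 H:4
  CH2OH → C:1 H:3 O:1
Element totals:
  C: 10
  H: 21
  N: 1
  O: 3
Molecular formula: C10H21NO3.
  M = 10(12.011) + 21(1.008) + 14.007 + 3(15.999)
    = 120.110 + 21.168 + 14.007 + 47.997 = 203.282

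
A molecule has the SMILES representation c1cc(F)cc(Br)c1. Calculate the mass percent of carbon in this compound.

41.18%

Atom tally by fragment:
  benzene ring core → C:6 H:6
  (− 2 ring H displaced by substituents)
  + F → F:1
  + Br → Br:1
Element totals:
  C: 6
  H: 4
  Br: 1
  F: 1
Molecular formula: C6H4BrF.
Molar mass = 175.000 g/mol.
Mass from C: 6 × 12.011 = 72.066 g/mol.
%C = 72.066 / 175.000 × 100 = 41.18%.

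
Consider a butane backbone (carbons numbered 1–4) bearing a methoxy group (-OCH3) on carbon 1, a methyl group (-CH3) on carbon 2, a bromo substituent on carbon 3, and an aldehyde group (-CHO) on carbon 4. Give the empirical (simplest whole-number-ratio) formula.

C7H13BrO2

Atom tally by fragment:
  CH3OCH2 → C:2 H:5 O:1
  CH(CH3) → C:2 H:4
  CH(Br) → C:1 H:1 Br:1
  CH2CHO → C:2 H:3 O:1
Element totals:
  C: 7
  H: 13
  Br: 1
  O: 2
Molecular formula: C7H13BrO2.
gcd of subscripts (1, 7, 13, 2) = 1, so the empirical formula equals the molecular formula.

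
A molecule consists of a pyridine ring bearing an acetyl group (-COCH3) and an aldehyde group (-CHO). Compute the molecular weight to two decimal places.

Atom tally by fragment:
  pyridine ring core → C:5 H:5 N:1
  (− 2 ring H displaced by substituents)
  + COCH3 → C:2 H:3 O:1
  + CHO → C:1 H:1 O:1
Element totals:
  C: 8
  H: 7
  N: 1
  O: 2
Molecular formula: C8H7NO2.
  M = 8(12.011) + 7(1.008) + 14.007 + 2(15.999)
    = 96.088 + 7.056 + 14.007 + 31.998 = 149.149

149.15 g/mol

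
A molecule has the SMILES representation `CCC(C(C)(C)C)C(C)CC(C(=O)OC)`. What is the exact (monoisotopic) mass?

Atom tally by fragment:
  CH3 → C:1 H:3
  CH2 → C:1 H:2
  CH(C(CH3)3) → C:5 H:10
  CH(CH3) → C:2 H:4
  CH2 → C:1 H:2
  CH2COOCH3 → C:3 H:5 O:2
Element totals:
  C: 13
  H: 26
  O: 2
Molecular formula: C13H26O2.
  M = 13(12.0) + 26(1.007825) + 2(15.994915)
    = 156.000000 + 26.203450 + 31.989830 = 214.193280

214.1933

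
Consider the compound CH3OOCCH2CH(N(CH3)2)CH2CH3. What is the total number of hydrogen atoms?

Atom tally by fragment:
  CH3OOCCH2 → C:3 H:5 O:2
  CH(N(CH3)2) → C:3 H:7 N:1
  CH2 → C:1 H:2
  CH3 → C:1 H:3
Element totals:
  C: 8
  H: 17
  N: 1
  O: 2

17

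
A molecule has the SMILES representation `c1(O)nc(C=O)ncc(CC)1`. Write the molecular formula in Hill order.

C7H8N2O2

Atom tally by fragment:
  pyrimidine ring core → C:4 H:4 N:2
  (− 3 ring H displaced by substituents)
  + OH → O:1 H:1
  + CHO → C:1 H:1 O:1
  + C2H5 → C:2 H:5
Element totals:
  C: 7
  H: 8
  N: 2
  O: 2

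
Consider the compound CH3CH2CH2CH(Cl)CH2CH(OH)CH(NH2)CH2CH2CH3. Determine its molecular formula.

C10H22ClNO

Atom tally by fragment:
  CH3 → C:1 H:3
  CH2 → C:1 H:2
  CH2 → C:1 H:2
  CH(Cl) → C:1 H:1 Cl:1
  CH2 → C:1 H:2
  CH(OH) → C:1 H:2 O:1
  CH(NH2) → C:1 H:3 N:1
  CH2 → C:1 H:2
  CH2 → C:1 H:2
  CH3 → C:1 H:3
Element totals:
  C: 10
  H: 22
  Cl: 1
  N: 1
  O: 1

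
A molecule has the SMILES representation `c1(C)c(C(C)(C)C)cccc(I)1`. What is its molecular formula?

C11H15I

Atom tally by fragment:
  benzene ring core → C:6 H:6
  (− 3 ring H displaced by substituents)
  + CH3 → C:1 H:3
  + C(CH3)3 → C:4 H:9
  + I → I:1
Element totals:
  C: 11
  H: 15
  I: 1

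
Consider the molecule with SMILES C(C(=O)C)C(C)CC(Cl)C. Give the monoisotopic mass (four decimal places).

Atom tally by fragment:
  CH3COCH2 → C:3 H:5 O:1
  CH(CH3) → C:2 H:4
  CH2 → C:1 H:2
  CH(Cl) → C:1 H:1 Cl:1
  CH3 → C:1 H:3
Element totals:
  C: 8
  H: 15
  Cl: 1
  O: 1
Molecular formula: C8H15ClO.
  M = 8(12.0) + 15(1.007825) + 34.968853 + 15.994915
    = 96.000000 + 15.117375 + 34.968853 + 15.994915 = 162.081143

162.0811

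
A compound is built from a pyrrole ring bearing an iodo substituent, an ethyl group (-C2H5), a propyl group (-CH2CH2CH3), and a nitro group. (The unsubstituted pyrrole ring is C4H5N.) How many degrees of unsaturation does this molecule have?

Atom tally by fragment:
  pyrrole ring core → C:4 H:5 N:1
  (− 4 ring H displaced by substituents)
  + I → I:1
  + C2H5 → C:2 H:5
  + CH2CH2CH3 → C:3 H:7
  + NO2 → N:1 O:2
Element totals:
  C: 9
  H: 13
  I: 1
  N: 2
  O: 2
Molecular formula: C9H13IN2O2.
DoU = (2C + 2 + N − H − X) / 2 = (2·9 + 2 + 2 − 13 − 1) / 2 = 4.

4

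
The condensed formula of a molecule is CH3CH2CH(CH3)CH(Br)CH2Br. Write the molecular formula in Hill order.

C6H12Br2

Atom tally by fragment:
  CH3 → C:1 H:3
  CH2 → C:1 H:2
  CH(CH3) → C:2 H:4
  CH(Br) → C:1 H:1 Br:1
  CH2Br → C:1 H:2 Br:1
Element totals:
  C: 6
  H: 12
  Br: 2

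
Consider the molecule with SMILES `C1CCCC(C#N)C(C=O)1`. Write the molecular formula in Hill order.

Atom tally by fragment:
  cyclohexane ring core → C:6 H:12
  (− 2 ring H displaced by substituents)
  + CN → C:1 N:1
  + CHO → C:1 H:1 O:1
Element totals:
  C: 8
  H: 11
  N: 1
  O: 1

C8H11NO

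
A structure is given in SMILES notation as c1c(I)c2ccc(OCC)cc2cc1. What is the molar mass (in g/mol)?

Atom tally by fragment:
  naphthalene ring system core → C:10 H:8
  (− 2 ring H displaced by substituents)
  + I → I:1
  + OC2H5 → C:2 H:5 O:1
Element totals:
  C: 12
  H: 11
  I: 1
  O: 1
Molecular formula: C12H11IO.
  M = 12(12.011) + 11(1.008) + 126.904 + 15.999
    = 144.132 + 11.088 + 126.904 + 15.999 = 298.123

298.12 g/mol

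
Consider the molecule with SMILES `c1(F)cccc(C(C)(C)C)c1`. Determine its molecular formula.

Atom tally by fragment:
  benzene ring core → C:6 H:6
  (− 2 ring H displaced by substituents)
  + F → F:1
  + C(CH3)3 → C:4 H:9
Element totals:
  C: 10
  H: 13
  F: 1

C10H13F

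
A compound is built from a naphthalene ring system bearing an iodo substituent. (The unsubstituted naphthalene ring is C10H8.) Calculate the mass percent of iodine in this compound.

Atom tally by fragment:
  naphthalene ring system core → C:10 H:8
  (− 1 ring H displaced by substituents)
  + I → I:1
Element totals:
  C: 10
  H: 7
  I: 1
Molecular formula: C10H7I.
Molar mass = 254.070 g/mol.
Mass from I: 1 × 126.904 = 126.904 g/mol.
%I = 126.904 / 254.070 × 100 = 49.95%.

49.95%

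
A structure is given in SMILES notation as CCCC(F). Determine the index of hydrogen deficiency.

Atom tally by fragment:
  CH3 → C:1 H:3
  CH2 → C:1 H:2
  CH2 → C:1 H:2
  CH2F → C:1 H:2 F:1
Element totals:
  C: 4
  H: 9
  F: 1
Molecular formula: C4H9F.
DoU = (2C + 2 + N − H − X) / 2 = (2·4 + 2 + 0 − 9 − 1) / 2 = 0.

0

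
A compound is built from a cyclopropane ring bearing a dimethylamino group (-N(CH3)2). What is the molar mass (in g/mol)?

Atom tally by fragment:
  cyclopropane ring core → C:3 H:6
  (− 1 ring H displaced by substituents)
  + N(CH3)2 → N:1 C:2 H:6
Element totals:
  C: 5
  H: 11
  N: 1
Molecular formula: C5H11N.
  M = 5(12.011) + 11(1.008) + 14.007
    = 60.055 + 11.088 + 14.007 = 85.150

85.15 g/mol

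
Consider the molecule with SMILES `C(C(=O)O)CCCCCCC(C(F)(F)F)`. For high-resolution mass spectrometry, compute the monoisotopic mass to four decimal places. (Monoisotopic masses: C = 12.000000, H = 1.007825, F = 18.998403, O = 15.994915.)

226.1181

Atom tally by fragment:
  HOOCCH2 → C:2 H:3 O:2
  CH2 → C:1 H:2
  CH2 → C:1 H:2
  CH2 → C:1 H:2
  CH2 → C:1 H:2
  CH2 → C:1 H:2
  CH2 → C:1 H:2
  CH2CF3 → C:2 H:2 F:3
Element totals:
  C: 10
  H: 17
  F: 3
  O: 2
Molecular formula: C10H17F3O2.
  M = 10(12.0) + 17(1.007825) + 3(18.998403) + 2(15.994915)
    = 120.000000 + 17.133025 + 56.995209 + 31.989830 = 226.118064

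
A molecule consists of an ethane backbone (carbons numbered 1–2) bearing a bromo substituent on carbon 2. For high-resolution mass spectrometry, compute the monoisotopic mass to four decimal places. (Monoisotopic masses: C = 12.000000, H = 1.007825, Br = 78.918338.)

107.9575

Atom tally by fragment:
  CH3 → C:1 H:3
  CH2Br → C:1 H:2 Br:1
Element totals:
  C: 2
  H: 5
  Br: 1
Molecular formula: C2H5Br.
  M = 2(12.0) + 5(1.007825) + 78.918338
    = 24.000000 + 5.039125 + 78.918338 = 107.957463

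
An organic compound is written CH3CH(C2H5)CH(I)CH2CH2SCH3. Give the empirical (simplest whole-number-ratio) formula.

Element totals:
  C: 8
  H: 17
  I: 1
  S: 1
Molecular formula: C8H17IS.
gcd of subscripts (8, 17, 1, 1) = 1, so the empirical formula equals the molecular formula.

C8H17IS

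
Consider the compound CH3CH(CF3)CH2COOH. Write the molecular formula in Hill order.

Element totals:
  C: 5
  H: 7
  F: 3
  O: 2

C5H7F3O2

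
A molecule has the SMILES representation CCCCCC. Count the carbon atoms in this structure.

6

Atom tally by fragment:
  CH3 → C:1 H:3
  CH2 → C:1 H:2
  CH2 → C:1 H:2
  CH2 → C:1 H:2
  CH2 → C:1 H:2
  CH3 → C:1 H:3
Element totals:
  C: 6
  H: 14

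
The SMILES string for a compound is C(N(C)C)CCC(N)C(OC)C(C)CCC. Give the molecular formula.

Atom tally by fragment:
  (CH3)2NCH2 → C:3 H:8 N:1
  CH2 → C:1 H:2
  CH2 → C:1 H:2
  CH(NH2) → C:1 H:3 N:1
  CH(OCH3) → C:2 H:4 O:1
  CH(CH3) → C:2 H:4
  CH2 → C:1 H:2
  CH2 → C:1 H:2
  CH3 → C:1 H:3
Element totals:
  C: 13
  H: 30
  N: 2
  O: 1

C13H30N2O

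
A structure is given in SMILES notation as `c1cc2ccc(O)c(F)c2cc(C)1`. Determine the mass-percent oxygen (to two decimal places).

9.08%

Atom tally by fragment:
  naphthalene ring system core → C:10 H:8
  (− 3 ring H displaced by substituents)
  + OH → O:1 H:1
  + F → F:1
  + CH3 → C:1 H:3
Element totals:
  C: 11
  H: 9
  F: 1
  O: 1
Molecular formula: C11H9FO.
Molar mass = 176.190 g/mol.
Mass from O: 1 × 15.999 = 15.999 g/mol.
%O = 15.999 / 176.190 × 100 = 9.08%.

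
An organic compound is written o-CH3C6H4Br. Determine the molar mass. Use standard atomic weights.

Atom tally by fragment:
  benzene ring core → C:6 H:6
  (− 2 ring H displaced by substituents)
  + CH3 → C:1 H:3
  + Br → Br:1
Element totals:
  C: 7
  H: 7
  Br: 1
Molecular formula: C7H7Br.
  M = 7(12.011) + 7(1.008) + 79.904
    = 84.077 + 7.056 + 79.904 = 171.037

171.04 g/mol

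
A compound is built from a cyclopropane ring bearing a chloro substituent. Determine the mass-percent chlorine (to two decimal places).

46.33%

Atom tally by fragment:
  cyclopropane ring core → C:3 H:6
  (− 1 ring H displaced by substituents)
  + Cl → Cl:1
Element totals:
  C: 3
  H: 5
  Cl: 1
Molecular formula: C3H5Cl.
Molar mass = 76.523 g/mol.
Mass from Cl: 1 × 35.45 = 35.450 g/mol.
%Cl = 35.450 / 76.523 × 100 = 46.33%.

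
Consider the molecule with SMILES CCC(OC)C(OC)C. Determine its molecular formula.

C7H16O2

Atom tally by fragment:
  CH3 → C:1 H:3
  CH2 → C:1 H:2
  CH(OCH3) → C:2 H:4 O:1
  CH(OCH3) → C:2 H:4 O:1
  CH3 → C:1 H:3
Element totals:
  C: 7
  H: 16
  O: 2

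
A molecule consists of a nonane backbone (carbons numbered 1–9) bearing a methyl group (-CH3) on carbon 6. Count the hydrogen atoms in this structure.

22

Atom tally by fragment:
  CH3 → C:1 H:3
  CH2 → C:1 H:2
  CH2 → C:1 H:2
  CH2 → C:1 H:2
  CH2 → C:1 H:2
  CH(CH3) → C:2 H:4
  CH2 → C:1 H:2
  CH2 → C:1 H:2
  CH3 → C:1 H:3
Element totals:
  C: 10
  H: 22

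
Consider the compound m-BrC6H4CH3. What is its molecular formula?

C7H7Br

Atom tally by fragment:
  benzene ring core → C:6 H:6
  (− 2 ring H displaced by substituents)
  + Br → Br:1
  + CH3 → C:1 H:3
Element totals:
  C: 7
  H: 7
  Br: 1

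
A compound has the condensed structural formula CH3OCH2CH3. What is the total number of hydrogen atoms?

8

Atom tally by fragment:
  CH3OCH2 → C:2 H:5 O:1
  CH3 → C:1 H:3
Element totals:
  C: 3
  H: 8
  O: 1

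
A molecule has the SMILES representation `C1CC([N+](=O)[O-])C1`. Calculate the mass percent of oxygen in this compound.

Atom tally by fragment:
  cyclobutane ring core → C:4 H:8
  (− 1 ring H displaced by substituents)
  + NO2 → N:1 O:2
Element totals:
  C: 4
  H: 7
  N: 1
  O: 2
Molecular formula: C4H7NO2.
Molar mass = 101.105 g/mol.
Mass from O: 2 × 15.999 = 31.998 g/mol.
%O = 31.998 / 101.105 × 100 = 31.65%.

31.65%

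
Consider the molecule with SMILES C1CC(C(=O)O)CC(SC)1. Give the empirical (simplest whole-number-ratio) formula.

Atom tally by fragment:
  cyclopentane ring core → C:5 H:10
  (− 2 ring H displaced by substituents)
  + COOH → C:1 H:1 O:2
  + SCH3 → C:1 H:3 S:1
Element totals:
  C: 7
  H: 12
  O: 2
  S: 1
Molecular formula: C7H12O2S.
gcd of subscripts (7, 12, 2, 1) = 1, so the empirical formula equals the molecular formula.

C7H12O2S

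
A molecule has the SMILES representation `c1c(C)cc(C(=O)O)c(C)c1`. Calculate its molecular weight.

150.18 g/mol

Atom tally by fragment:
  benzene ring core → C:6 H:6
  (− 3 ring H displaced by substituents)
  + CH3 → C:1 H:3
  + COOH → C:1 H:1 O:2
  + CH3 → C:1 H:3
Element totals:
  C: 9
  H: 10
  O: 2
Molecular formula: C9H10O2.
  M = 9(12.011) + 10(1.008) + 2(15.999)
    = 108.099 + 10.080 + 31.998 = 150.177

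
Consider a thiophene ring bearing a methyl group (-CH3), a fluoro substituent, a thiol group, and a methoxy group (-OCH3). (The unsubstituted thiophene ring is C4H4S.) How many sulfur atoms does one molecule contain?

Atom tally by fragment:
  thiophene ring core → C:4 H:4 S:1
  (− 4 ring H displaced by substituents)
  + CH3 → C:1 H:3
  + F → F:1
  + SH → S:1 H:1
  + OCH3 → C:1 H:3 O:1
Element totals:
  C: 6
  H: 7
  F: 1
  O: 1
  S: 2

2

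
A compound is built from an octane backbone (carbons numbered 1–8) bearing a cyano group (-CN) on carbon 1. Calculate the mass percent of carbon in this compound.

Atom tally by fragment:
  NCCH2 → C:2 H:2 N:1
  CH2 → C:1 H:2
  CH2 → C:1 H:2
  CH2 → C:1 H:2
  CH2 → C:1 H:2
  CH2 → C:1 H:2
  CH2 → C:1 H:2
  CH3 → C:1 H:3
Element totals:
  C: 9
  H: 17
  N: 1
Molecular formula: C9H17N.
Molar mass = 139.242 g/mol.
Mass from C: 9 × 12.011 = 108.099 g/mol.
%C = 108.099 / 139.242 × 100 = 77.63%.

77.63%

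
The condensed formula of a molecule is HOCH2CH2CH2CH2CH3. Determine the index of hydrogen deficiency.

0

Element totals:
  C: 5
  H: 12
  O: 1
Molecular formula: C5H12O.
DoU = (2C + 2 + N − H − X) / 2 = (2·5 + 2 + 0 − 12 − 0) / 2 = 0.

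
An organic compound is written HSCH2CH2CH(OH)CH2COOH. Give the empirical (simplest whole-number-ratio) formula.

Atom tally by fragment:
  HSCH2 → C:1 H:3 S:1
  CH2 → C:1 H:2
  CH(OH) → C:1 H:2 O:1
  CH2COOH → C:2 H:3 O:2
Element totals:
  C: 5
  H: 10
  O: 3
  S: 1
Molecular formula: C5H10O3S.
gcd of subscripts (5, 10, 3, 1) = 1, so the empirical formula equals the molecular formula.

C5H10O3S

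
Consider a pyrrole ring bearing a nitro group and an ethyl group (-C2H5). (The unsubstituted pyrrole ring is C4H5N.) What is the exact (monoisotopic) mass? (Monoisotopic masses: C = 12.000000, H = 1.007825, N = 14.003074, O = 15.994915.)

Atom tally by fragment:
  pyrrole ring core → C:4 H:5 N:1
  (− 2 ring H displaced by substituents)
  + NO2 → N:1 O:2
  + C2H5 → C:2 H:5
Element totals:
  C: 6
  H: 8
  N: 2
  O: 2
Molecular formula: C6H8N2O2.
  M = 6(12.0) + 8(1.007825) + 2(14.003074) + 2(15.994915)
    = 72.000000 + 8.062600 + 28.006148 + 31.989830 = 140.058578

140.0586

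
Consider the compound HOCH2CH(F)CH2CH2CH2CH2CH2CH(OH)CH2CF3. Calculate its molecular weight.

246.24 g/mol

Atom tally by fragment:
  HOCH2 → C:1 H:3 O:1
  CH(F) → C:1 H:1 F:1
  CH2 → C:1 H:2
  CH2 → C:1 H:2
  CH2 → C:1 H:2
  CH2 → C:1 H:2
  CH2 → C:1 H:2
  CH(OH) → C:1 H:2 O:1
  CH2CF3 → C:2 H:2 F:3
Element totals:
  C: 10
  H: 18
  F: 4
  O: 2
Molecular formula: C10H18F4O2.
  M = 10(12.011) + 18(1.008) + 4(18.998) + 2(15.999)
    = 120.110 + 18.144 + 75.992 + 31.998 = 246.244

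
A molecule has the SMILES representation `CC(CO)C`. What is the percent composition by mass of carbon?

64.82%

Atom tally by fragment:
  CH3 → C:1 H:3
  CH(CH2OH) → C:2 H:4 O:1
  CH3 → C:1 H:3
Element totals:
  C: 4
  H: 10
  O: 1
Molecular formula: C4H10O.
Molar mass = 74.123 g/mol.
Mass from C: 4 × 12.011 = 48.044 g/mol.
%C = 48.044 / 74.123 × 100 = 64.82%.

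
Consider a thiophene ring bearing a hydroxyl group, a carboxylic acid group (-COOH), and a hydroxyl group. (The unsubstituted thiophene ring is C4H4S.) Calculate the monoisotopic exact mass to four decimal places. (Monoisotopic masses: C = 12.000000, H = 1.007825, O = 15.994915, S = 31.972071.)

Atom tally by fragment:
  thiophene ring core → C:4 H:4 S:1
  (− 3 ring H displaced by substituents)
  + OH → O:1 H:1
  + COOH → C:1 H:1 O:2
  + OH → O:1 H:1
Element totals:
  C: 5
  H: 4
  O: 4
  S: 1
Molecular formula: C5H4O4S.
  M = 5(12.0) + 4(1.007825) + 4(15.994915) + 31.972071
    = 60.000000 + 4.031300 + 63.979660 + 31.972071 = 159.983031

159.9830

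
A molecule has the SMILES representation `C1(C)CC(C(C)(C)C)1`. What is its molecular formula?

Atom tally by fragment:
  cyclopropane ring core → C:3 H:6
  (− 2 ring H displaced by substituents)
  + CH3 → C:1 H:3
  + C(CH3)3 → C:4 H:9
Element totals:
  C: 8
  H: 16

C8H16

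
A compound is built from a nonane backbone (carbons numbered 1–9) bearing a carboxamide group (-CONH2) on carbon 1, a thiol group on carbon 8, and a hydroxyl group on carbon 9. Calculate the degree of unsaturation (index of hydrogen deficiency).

1

Atom tally by fragment:
  H2NOCCH2 → C:2 H:4 O:1 N:1
  CH2 → C:1 H:2
  CH2 → C:1 H:2
  CH2 → C:1 H:2
  CH2 → C:1 H:2
  CH2 → C:1 H:2
  CH2 → C:1 H:2
  CH(SH) → C:1 H:2 S:1
  CH2OH → C:1 H:3 O:1
Element totals:
  C: 10
  H: 21
  N: 1
  O: 2
  S: 1
Molecular formula: C10H21NO2S.
DoU = (2C + 2 + N − H − X) / 2 = (2·10 + 2 + 1 − 21 − 0) / 2 = 1.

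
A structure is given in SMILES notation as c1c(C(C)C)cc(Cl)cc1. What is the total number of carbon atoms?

Atom tally by fragment:
  benzene ring core → C:6 H:6
  (− 2 ring H displaced by substituents)
  + CH(CH3)2 → C:3 H:7
  + Cl → Cl:1
Element totals:
  C: 9
  H: 11
  Cl: 1

9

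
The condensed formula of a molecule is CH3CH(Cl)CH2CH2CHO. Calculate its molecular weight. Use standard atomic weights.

120.58 g/mol

Atom tally by fragment:
  CH3 → C:1 H:3
  CH(Cl) → C:1 H:1 Cl:1
  CH2 → C:1 H:2
  CH2CHO → C:2 H:3 O:1
Element totals:
  C: 5
  H: 9
  Cl: 1
  O: 1
Molecular formula: C5H9ClO.
  M = 5(12.011) + 9(1.008) + 35.45 + 15.999
    = 60.055 + 9.072 + 35.450 + 15.999 = 120.576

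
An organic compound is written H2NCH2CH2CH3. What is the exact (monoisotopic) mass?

Atom tally by fragment:
  H2NCH2 → C:1 H:4 N:1
  CH2 → C:1 H:2
  CH3 → C:1 H:3
Element totals:
  C: 3
  H: 9
  N: 1
Molecular formula: C3H9N.
  M = 3(12.0) + 9(1.007825) + 14.003074
    = 36.000000 + 9.070425 + 14.003074 = 59.073499

59.0735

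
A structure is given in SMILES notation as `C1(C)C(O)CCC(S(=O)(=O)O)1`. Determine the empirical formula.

C6H12O4S

Atom tally by fragment:
  cyclopentane ring core → C:5 H:10
  (− 3 ring H displaced by substituents)
  + CH3 → C:1 H:3
  + OH → O:1 H:1
  + SO3H → S:1 O:3 H:1
Element totals:
  C: 6
  H: 12
  O: 4
  S: 1
Molecular formula: C6H12O4S.
gcd of subscripts (6, 12, 4, 1) = 1, so the empirical formula equals the molecular formula.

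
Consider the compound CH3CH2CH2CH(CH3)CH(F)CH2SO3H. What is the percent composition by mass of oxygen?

24.21%

Atom tally by fragment:
  CH3 → C:1 H:3
  CH2 → C:1 H:2
  CH2 → C:1 H:2
  CH(CH3) → C:2 H:4
  CH(F) → C:1 H:1 F:1
  CH2SO3H → C:1 H:3 S:1 O:3
Element totals:
  C: 7
  H: 15
  F: 1
  O: 3
  S: 1
Molecular formula: C7H15FO3S.
Molar mass = 198.252 g/mol.
Mass from O: 3 × 15.999 = 47.997 g/mol.
%O = 47.997 / 198.252 × 100 = 24.21%.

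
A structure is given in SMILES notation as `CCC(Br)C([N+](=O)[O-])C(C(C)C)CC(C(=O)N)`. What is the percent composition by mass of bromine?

Atom tally by fragment:
  CH3 → C:1 H:3
  CH2 → C:1 H:2
  CH(Br) → C:1 H:1 Br:1
  CH(NO2) → C:1 H:1 N:1 O:2
  CH(CH(CH3)2) → C:4 H:8
  CH2 → C:1 H:2
  CH2CONH2 → C:2 H:4 O:1 N:1
Element totals:
  C: 11
  H: 21
  Br: 1
  N: 2
  O: 3
Molecular formula: C11H21BrN2O3.
Molar mass = 309.204 g/mol.
Mass from Br: 1 × 79.904 = 79.904 g/mol.
%Br = 79.904 / 309.204 × 100 = 25.84%.

25.84%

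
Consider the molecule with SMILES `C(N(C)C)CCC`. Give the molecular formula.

C6H15N

Atom tally by fragment:
  (CH3)2NCH2 → C:3 H:8 N:1
  CH2 → C:1 H:2
  CH2 → C:1 H:2
  CH3 → C:1 H:3
Element totals:
  C: 6
  H: 15
  N: 1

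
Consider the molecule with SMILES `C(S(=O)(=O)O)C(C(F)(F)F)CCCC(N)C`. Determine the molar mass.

263.27 g/mol

Atom tally by fragment:
  HO3SCH2 → C:1 H:3 S:1 O:3
  CH(CF3) → C:2 H:1 F:3
  CH2 → C:1 H:2
  CH2 → C:1 H:2
  CH2 → C:1 H:2
  CH(NH2) → C:1 H:3 N:1
  CH3 → C:1 H:3
Element totals:
  C: 8
  H: 16
  F: 3
  N: 1
  O: 3
  S: 1
Molecular formula: C8H16F3NO3S.
  M = 8(12.011) + 16(1.008) + 3(18.998) + 14.007 + 3(15.999) + 32.06
    = 96.088 + 16.128 + 56.994 + 14.007 + 47.997 + 32.060 = 263.274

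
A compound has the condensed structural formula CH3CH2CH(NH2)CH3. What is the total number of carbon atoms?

Atom tally by fragment:
  CH3 → C:1 H:3
  CH2 → C:1 H:2
  CH(NH2) → C:1 H:3 N:1
  CH3 → C:1 H:3
Element totals:
  C: 4
  H: 11
  N: 1

4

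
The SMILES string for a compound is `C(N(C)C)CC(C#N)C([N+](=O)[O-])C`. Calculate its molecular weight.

185.23 g/mol

Atom tally by fragment:
  (CH3)2NCH2 → C:3 H:8 N:1
  CH2 → C:1 H:2
  CH(CN) → C:2 H:1 N:1
  CH(NO2) → C:1 H:1 N:1 O:2
  CH3 → C:1 H:3
Element totals:
  C: 8
  H: 15
  N: 3
  O: 2
Molecular formula: C8H15N3O2.
  M = 8(12.011) + 15(1.008) + 3(14.007) + 2(15.999)
    = 96.088 + 15.120 + 42.021 + 31.998 = 185.227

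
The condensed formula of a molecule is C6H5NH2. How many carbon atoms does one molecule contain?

6

Atom tally by fragment:
  benzene ring core → C:6 H:6
  (− 1 ring H displaced by substituents)
  + NH2 → N:1 H:2
Element totals:
  C: 6
  H: 7
  N: 1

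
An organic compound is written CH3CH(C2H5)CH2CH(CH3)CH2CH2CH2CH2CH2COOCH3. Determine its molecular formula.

Atom tally by fragment:
  CH3 → C:1 H:3
  CH(C2H5) → C:3 H:6
  CH2 → C:1 H:2
  CH(CH3) → C:2 H:4
  CH2 → C:1 H:2
  CH2 → C:1 H:2
  CH2 → C:1 H:2
  CH2 → C:1 H:2
  CH2COOCH3 → C:3 H:5 O:2
Element totals:
  C: 14
  H: 28
  O: 2

C14H28O2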